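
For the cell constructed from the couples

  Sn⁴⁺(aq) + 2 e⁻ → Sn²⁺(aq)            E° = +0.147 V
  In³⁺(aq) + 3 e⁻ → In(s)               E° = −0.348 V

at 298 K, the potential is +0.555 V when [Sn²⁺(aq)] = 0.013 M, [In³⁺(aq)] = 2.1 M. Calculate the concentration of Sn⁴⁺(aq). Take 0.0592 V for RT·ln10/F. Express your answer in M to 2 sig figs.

2.3 M

The Sn⁴⁺/Sn²⁺ couple has the larger reduction potential, so it is the cathode: E°cell = +0.147 − (−0.348) = +0.495 V and n = 6.
Since E = E° − (0.0592/n)·log Q, log Q = n(E° − E)/0.0592 = −6.081.
The balanced reaction is 3 Sn⁴⁺(aq) + 2 In(s) → 3 Sn²⁺(aq) + 2 In³⁺(aq), so Q = ([Sn²⁺(aq)]^3·[In³⁺(aq)]^2) / [Sn⁴⁺(aq)]^3.
Solving for the unknown gives log [Sn⁴⁺(aq)] = 0.356, so [Sn⁴⁺(aq)] ≈ 2.3 M.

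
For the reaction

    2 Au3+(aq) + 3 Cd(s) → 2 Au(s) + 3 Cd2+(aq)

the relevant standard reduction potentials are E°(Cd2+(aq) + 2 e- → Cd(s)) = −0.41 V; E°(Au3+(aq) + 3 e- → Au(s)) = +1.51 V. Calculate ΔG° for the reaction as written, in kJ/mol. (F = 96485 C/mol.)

In the reaction as written Au3+(aq) is reduced, so the Au³⁺/Au couple is the cathode and Cd²⁺/Cd is the anode.
E°cell = +1.51 − (−0.41) = +1.92 V; balancing electrons gives n = 6.
ΔG° = −nFE°cell = −(6)(96485)(+1.92) J/mol = −1112 kJ/mol.

−1112 kJ/mol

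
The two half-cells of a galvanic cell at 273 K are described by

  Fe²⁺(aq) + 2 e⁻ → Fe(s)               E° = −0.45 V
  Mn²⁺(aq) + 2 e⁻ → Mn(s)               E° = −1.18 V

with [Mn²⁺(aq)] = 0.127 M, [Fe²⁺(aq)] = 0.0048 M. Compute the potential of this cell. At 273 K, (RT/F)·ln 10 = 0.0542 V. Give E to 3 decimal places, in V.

Since E°(Fe²⁺/Fe) > E°(Mn²⁺/Mn), Fe²⁺/Fe serves as the cathode.
E°cell = −0.45 − (−1.18) = +0.73 V, with n = 2 electrons transferred.
The balanced reaction is Fe²⁺(aq) + Mn(s) → Fe(s) + Mn²⁺(aq), so Q = [Mn²⁺(aq)] / [Fe²⁺(aq)] = 26.5 and log Q = 1.423.
Applying E = E° − (RT ln10/nF)·log Q gives +0.73 − (0.0542/2)(1.423) = +0.691 V.

+0.691 V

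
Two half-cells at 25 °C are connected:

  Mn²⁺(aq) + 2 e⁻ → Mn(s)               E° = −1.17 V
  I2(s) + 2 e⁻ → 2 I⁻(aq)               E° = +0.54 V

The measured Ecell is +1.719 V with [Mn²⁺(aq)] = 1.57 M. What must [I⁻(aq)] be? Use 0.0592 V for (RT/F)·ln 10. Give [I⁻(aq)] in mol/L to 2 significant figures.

0.56 M

The I₂/I⁻ couple has the larger reduction potential, so it is the cathode: E°cell = +0.54 − (−1.17) = +1.71 V and n = 2.
From the Nernst equation, log Q = n(E° − E)/0.0592 = 2·(+1.71 − (+1.719))/0.0592 = −0.304.
Balancing electrons gives I2(s) + Mn(s) → 2 I⁻(aq) + Mn²⁺(aq); thus Q = [I⁻(aq)]^2·[Mn²⁺(aq)].
Substituting the known concentrations and solving, log [I⁻(aq)] = −0.250 and [I⁻(aq)] = 0.56 M.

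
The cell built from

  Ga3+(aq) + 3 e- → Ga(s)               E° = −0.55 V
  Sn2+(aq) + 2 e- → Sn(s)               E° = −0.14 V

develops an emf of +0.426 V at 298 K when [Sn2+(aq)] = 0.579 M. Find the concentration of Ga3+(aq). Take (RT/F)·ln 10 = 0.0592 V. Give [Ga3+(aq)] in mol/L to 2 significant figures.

0.068 M

Sn²⁺/Sn is the cathode (higher E°); E°cell = −0.14 − (−0.55) = +0.41 V with n = 6.
Since E = E° − (0.0592/n)·log Q, log Q = n(E° − E)/0.0592 = −1.622.
The balanced reaction is 3 Sn2+(aq) + 2 Ga(s) → 3 Sn(s) + 2 Ga3+(aq), so Q = [Ga3+(aq)]^2 / [Sn2+(aq)]^3.
Isolating [Ga3+(aq)] in Q = 10^{−1.622} yields log [Ga3+(aq)] = −1.167, i.e. 0.068 M.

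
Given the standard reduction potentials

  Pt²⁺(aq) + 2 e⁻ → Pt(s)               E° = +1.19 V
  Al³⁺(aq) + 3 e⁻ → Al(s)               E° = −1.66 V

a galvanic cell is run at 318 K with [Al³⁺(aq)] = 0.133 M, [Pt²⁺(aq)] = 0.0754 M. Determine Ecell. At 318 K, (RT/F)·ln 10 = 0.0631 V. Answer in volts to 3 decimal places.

Pt²⁺/Pt is reduced (cathode, E° = +1.19 V) and Al³⁺/Al is oxidized (anode).
E°cell = +1.19 − (−1.66) = +2.85 V, with n = 6 electrons transferred.
For the overall reaction 3 Pt²⁺(aq) + 2 Al(s) → 3 Pt(s) + 2 Al³⁺(aq), Q = [Al³⁺(aq)]^2 / [Pt²⁺(aq)]^3 = 41.3, giving log Q = 1.616.
Applying E = E° − (RT ln10/nF)·log Q gives +2.85 − (0.0631/6)(1.616) = +2.833 V.

+2.833 V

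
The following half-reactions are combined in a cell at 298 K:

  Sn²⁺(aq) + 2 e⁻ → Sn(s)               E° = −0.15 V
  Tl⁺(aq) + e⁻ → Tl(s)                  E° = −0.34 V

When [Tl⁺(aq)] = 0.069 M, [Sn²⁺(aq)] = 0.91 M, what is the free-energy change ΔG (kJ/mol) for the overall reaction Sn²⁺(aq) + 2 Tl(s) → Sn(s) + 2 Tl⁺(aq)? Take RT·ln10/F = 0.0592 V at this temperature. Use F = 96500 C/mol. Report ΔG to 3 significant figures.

−49.7 kJ/mol

With Sn²⁺/Sn reduced at the cathode, E°cell = −0.15 − (−0.34) = +0.19 V and n = 2.
The reaction quotient is [Tl⁺(aq)]^2 / [Sn²⁺(aq)] = 0.00523; by Nernst, E = +0.19 − (0.0592/2)(−2.281) = +0.2575 V.
Finally ΔG = −nFE = −(2)(96500 C/mol)(+0.2575 V) = −49.7 kJ/mol.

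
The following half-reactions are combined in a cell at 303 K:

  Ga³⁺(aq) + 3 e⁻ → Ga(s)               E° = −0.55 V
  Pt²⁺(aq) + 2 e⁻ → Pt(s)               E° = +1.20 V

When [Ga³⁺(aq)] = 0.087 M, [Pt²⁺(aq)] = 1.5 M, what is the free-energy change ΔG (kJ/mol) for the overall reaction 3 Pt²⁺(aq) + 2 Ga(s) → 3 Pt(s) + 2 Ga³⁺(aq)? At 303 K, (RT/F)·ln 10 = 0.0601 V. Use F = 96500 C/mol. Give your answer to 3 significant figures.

−1030 kJ/mol

E°cell = +1.20 − (−0.55) = +1.75 V; the balanced reaction transfers n = 6 electrons.
The reaction quotient is [Ga³⁺(aq)]^2 / [Pt²⁺(aq)]^3 = 0.00224; by Nernst, E = +1.75 − (0.0601/6)(−2.649) = +1.7765 V.
Finally ΔG = −nFE = −(6)(96500 C/mol)(+1.7765 V) = −1030 kJ/mol.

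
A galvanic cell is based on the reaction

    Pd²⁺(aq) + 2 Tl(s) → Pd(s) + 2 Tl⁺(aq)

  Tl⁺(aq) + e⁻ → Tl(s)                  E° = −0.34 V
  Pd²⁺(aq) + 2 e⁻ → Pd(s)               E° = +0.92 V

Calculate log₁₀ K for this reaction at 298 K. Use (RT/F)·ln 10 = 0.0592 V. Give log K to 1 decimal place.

The Pd²⁺/Pd couple is reduced (cathode); E°cell = +0.92 − (−0.34) = +1.26 V with n = 2.
At equilibrium E = 0, so log K = nE°cell / 0.0592 = (2)(+1.26) / 0.0592 = 42.6.

log K = 42.6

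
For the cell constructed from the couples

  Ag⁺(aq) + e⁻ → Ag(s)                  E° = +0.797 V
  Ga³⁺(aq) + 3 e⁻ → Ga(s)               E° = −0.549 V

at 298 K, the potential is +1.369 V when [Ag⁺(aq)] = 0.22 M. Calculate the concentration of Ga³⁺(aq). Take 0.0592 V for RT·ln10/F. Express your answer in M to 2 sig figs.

With Ag⁺/Ag at the cathode and Ga³⁺/Ga at the anode, E°cell = +0.797 − (−0.549) = +1.346 V (n = 3).
Since E = E° − (0.0592/n)·log Q, log Q = n(E° − E)/0.0592 = −1.166.
The balanced reaction is 3 Ag⁺(aq) + Ga(s) → 3 Ag(s) + Ga³⁺(aq), so Q = [Ga³⁺(aq)] / [Ag⁺(aq)]^3.
Isolating [Ga³⁺(aq)] in Q = 10^{−1.166} yields log [Ga³⁺(aq)] = −3.139, i.e. 0.00073 M.

0.00073 M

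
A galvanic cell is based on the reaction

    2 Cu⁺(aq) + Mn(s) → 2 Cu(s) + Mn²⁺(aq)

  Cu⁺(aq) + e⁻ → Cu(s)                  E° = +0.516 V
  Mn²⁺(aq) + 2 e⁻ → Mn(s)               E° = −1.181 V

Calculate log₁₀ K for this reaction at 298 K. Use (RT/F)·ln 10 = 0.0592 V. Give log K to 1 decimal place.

The Cu⁺/Cu couple is reduced (cathode); E°cell = +0.516 − (−1.181) = +1.697 V with n = 2.
At equilibrium E = 0, so log K = nE°cell / 0.0592 = (2)(+1.697) / 0.0592 = 57.3.

log K = 57.3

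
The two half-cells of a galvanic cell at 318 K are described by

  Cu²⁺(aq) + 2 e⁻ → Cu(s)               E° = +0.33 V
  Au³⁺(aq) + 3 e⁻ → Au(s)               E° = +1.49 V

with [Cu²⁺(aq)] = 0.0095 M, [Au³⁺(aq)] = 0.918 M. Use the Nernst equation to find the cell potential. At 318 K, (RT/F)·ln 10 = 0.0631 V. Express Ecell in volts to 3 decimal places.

+1.223 V

Since E°(Au³⁺/Au) > E°(Cu²⁺/Cu), Au³⁺/Au serves as the cathode.
E°cell = E°cat − E°an = +1.49 − (+0.33) = +1.16 V; n = 6.
The balanced reaction is 2 Au³⁺(aq) + 3 Cu(s) → 2 Au(s) + 3 Cu²⁺(aq), so Q = [Cu²⁺(aq)]^3 / [Au³⁺(aq)]^2 = 1.02×10^−6 and log Q = −5.993.
Applying E = E° − (RT ln10/nF)·log Q gives +1.16 − (0.0631/6)(−5.993) = +1.223 V.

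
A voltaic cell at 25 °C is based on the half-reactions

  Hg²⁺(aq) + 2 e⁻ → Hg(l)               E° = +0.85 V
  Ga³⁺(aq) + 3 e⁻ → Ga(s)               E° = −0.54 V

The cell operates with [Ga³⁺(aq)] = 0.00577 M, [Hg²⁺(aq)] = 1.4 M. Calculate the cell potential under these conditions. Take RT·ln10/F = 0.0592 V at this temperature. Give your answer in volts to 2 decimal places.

+1.44 V

Hg²⁺/Hg is reduced (cathode, E° = +0.85 V) and Ga³⁺/Ga is oxidized (anode).
E°cell = +0.85 − (−0.54) = +1.39 V, with n = 6 electrons transferred.
Balancing gives 3 Hg²⁺(aq) + 2 Ga(s) → 3 Hg(l) + 2 Ga³⁺(aq); hence Q = [Ga³⁺(aq)]^2 / [Hg²⁺(aq)]^3 = 1.21×10^−5 (log Q = −4.916).
E = E° − (0.0592/n)·log Q = +1.39 − (0.0592/6)(−4.916) = +1.44 V.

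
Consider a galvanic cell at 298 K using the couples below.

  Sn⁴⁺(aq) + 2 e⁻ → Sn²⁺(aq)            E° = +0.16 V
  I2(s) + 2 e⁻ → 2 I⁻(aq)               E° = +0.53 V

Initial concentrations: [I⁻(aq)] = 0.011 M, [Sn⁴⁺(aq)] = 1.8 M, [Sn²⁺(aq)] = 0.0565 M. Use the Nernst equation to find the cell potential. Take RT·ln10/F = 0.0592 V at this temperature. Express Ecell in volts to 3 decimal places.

Since E°(I₂/I⁻) > E°(Sn⁴⁺/Sn²⁺), I₂/I⁻ serves as the cathode.
E°cell = E°cat − E°an = +0.53 − (+0.16) = +0.37 V; n = 2.
Balancing gives I2(s) + Sn²⁺(aq) → 2 I⁻(aq) + Sn⁴⁺(aq); hence Q = ([I⁻(aq)]^2·[Sn⁴⁺(aq)]) / [Sn²⁺(aq)] = 0.00385 (log Q = −2.414).
By the Nernst equation, E = +0.37 − (0.0592/2)·(−2.414) = +0.441 V.

+0.441 V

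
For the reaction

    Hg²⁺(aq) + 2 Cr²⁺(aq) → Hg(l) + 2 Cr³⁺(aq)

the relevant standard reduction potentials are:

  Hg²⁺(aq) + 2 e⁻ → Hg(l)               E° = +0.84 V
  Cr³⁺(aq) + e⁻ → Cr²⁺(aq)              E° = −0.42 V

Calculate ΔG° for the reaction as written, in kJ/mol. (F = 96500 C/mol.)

−243 kJ/mol

In the reaction as written Hg²⁺(aq) is reduced, so the Hg²⁺/Hg couple is the cathode and Cr³⁺/Cr²⁺ is the anode.
E°cell = +0.84 − (−0.42) = +1.26 V; balancing electrons gives n = 2.
ΔG° = −nFE°cell = −(2)(96500)(+1.26) J/mol = −243 kJ/mol.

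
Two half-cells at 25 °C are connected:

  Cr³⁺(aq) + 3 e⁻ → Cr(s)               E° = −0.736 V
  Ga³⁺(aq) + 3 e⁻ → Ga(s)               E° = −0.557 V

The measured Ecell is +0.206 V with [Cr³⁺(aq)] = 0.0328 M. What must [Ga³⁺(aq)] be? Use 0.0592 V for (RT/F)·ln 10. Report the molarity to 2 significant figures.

The Ga³⁺/Ga couple has the larger reduction potential, so it is the cathode: E°cell = −0.557 − (−0.736) = +0.179 V and n = 3.
Since E = E° − (0.0592/n)·log Q, log Q = n(E° − E)/0.0592 = −1.368.
For Ga³⁺(aq) + Cr(s) → Ga(s) + Cr³⁺(aq), the reaction quotient is Q = [Cr³⁺(aq)] / [Ga³⁺(aq)].
Solving for the unknown gives log [Ga³⁺(aq)] = −0.116, so [Ga³⁺(aq)] ≈ 0.77 M.

0.77 M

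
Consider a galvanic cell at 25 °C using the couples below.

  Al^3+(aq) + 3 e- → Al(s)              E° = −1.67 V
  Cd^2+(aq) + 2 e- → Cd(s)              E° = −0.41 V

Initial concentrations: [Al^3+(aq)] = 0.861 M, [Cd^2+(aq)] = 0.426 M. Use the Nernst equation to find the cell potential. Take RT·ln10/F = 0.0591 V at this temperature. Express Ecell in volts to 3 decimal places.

Cd²⁺/Cd is reduced (cathode, E° = −0.41 V) and Al³⁺/Al is oxidized (anode).
The standard potential is −0.41 − (−1.67) = +1.26 V and the balanced reaction transfers n = 6 electrons.
The balanced reaction is 3 Cd^2+(aq) + 2 Al(s) → 3 Cd(s) + 2 Al^3+(aq), so Q = [Al^3+(aq)]^2 / [Cd^2+(aq)]^3 = 9.59 and log Q = 0.982.
By the Nernst equation, E = +1.26 − (0.0591/6)·(0.982) = +1.250 V.

+1.250 V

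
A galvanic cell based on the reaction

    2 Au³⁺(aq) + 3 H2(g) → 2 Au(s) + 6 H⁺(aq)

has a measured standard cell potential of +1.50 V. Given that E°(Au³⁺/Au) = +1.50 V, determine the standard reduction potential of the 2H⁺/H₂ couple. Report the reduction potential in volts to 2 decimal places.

+0.00 V

In the reaction as written the Au³⁺/Au couple is reduced (cathode) and 2H⁺/H₂ is oxidized (anode), so E°cell = E°(Au³⁺/Au) − E°(2H⁺/H₂).
E°(2H⁺/H₂) = E°(cathode) − E°cell = +1.50 − (+1.50) = +0.00 V.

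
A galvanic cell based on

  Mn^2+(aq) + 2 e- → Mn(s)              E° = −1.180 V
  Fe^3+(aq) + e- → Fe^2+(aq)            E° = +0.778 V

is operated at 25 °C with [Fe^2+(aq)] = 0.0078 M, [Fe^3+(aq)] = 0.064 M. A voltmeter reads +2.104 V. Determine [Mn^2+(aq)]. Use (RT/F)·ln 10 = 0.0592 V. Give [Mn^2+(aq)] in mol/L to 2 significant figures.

The Fe³⁺/Fe²⁺ couple has the larger reduction potential, so it is the cathode: E°cell = +0.778 − (−1.180) = +1.958 V and n = 2.
Rearranging E = E° − (0.0592/n)·log Q gives log Q = 2(+1.958 − (+2.104))/0.0592 = −4.932.
The balanced reaction is 2 Fe^3+(aq) + Mn(s) → 2 Fe^2+(aq) + Mn^2+(aq), so Q = ([Fe^2+(aq)]^2·[Mn^2+(aq)]) / [Fe^3+(aq)]^2.
Substituting the known concentrations and solving, log [Mn^2+(aq)] = −3.104 and [Mn^2+(aq)] = 0.00079 M.

0.00079 M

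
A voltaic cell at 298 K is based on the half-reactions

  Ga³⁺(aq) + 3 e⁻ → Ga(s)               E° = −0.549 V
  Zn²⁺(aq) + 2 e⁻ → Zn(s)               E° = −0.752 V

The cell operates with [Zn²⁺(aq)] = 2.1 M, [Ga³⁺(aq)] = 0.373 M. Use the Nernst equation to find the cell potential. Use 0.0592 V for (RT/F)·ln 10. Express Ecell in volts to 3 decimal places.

The Ga³⁺/Ga couple has the more positive E°, so it is the cathode; Zn²⁺/Zn is the anode.
E°cell = −0.549 − (−0.752) = +0.203 V, with n = 6 electrons transferred.
For the overall reaction 2 Ga³⁺(aq) + 3 Zn(s) → 2 Ga(s) + 3 Zn²⁺(aq), Q = [Zn²⁺(aq)]^3 / [Ga³⁺(aq)]^2 = 66.6, giving log Q = 1.823.
Applying E = E° − (RT ln10/nF)·log Q gives +0.203 − (0.0592/6)(1.823) = +0.185 V.

+0.185 V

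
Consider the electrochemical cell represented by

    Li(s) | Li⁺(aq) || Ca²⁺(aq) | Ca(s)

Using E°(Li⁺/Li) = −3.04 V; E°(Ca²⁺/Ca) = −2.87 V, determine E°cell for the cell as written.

+0.17 V

By convention the left-hand electrode in cell notation is the anode (oxidation) and the right-hand electrode is the cathode (reduction).
E°cell = E°(right) − E°(left) = −2.87 − (−3.04) = +0.17 V.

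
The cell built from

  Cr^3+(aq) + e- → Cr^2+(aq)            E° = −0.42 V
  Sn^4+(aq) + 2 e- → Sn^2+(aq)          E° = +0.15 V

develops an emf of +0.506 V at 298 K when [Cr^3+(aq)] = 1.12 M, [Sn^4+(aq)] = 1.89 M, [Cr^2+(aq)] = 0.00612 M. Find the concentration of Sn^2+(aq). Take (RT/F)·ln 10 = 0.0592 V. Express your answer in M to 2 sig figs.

0.0082 M

The Sn⁴⁺/Sn²⁺ couple has the larger reduction potential, so it is the cathode: E°cell = +0.15 − (−0.42) = +0.57 V and n = 2.
Since E = E° − (0.0592/n)·log Q, log Q = n(E° − E)/0.0592 = 2.162.
For Sn^4+(aq) + 2 Cr^2+(aq) → Sn^2+(aq) + 2 Cr^3+(aq), the reaction quotient is Q = ([Sn^2+(aq)]·[Cr^3+(aq)]^2) / ([Sn^4+(aq)]·[Cr^2+(aq)]^2).
Isolating [Sn^2+(aq)] in Q = 10^{2.162} yields log [Sn^2+(aq)] = −2.086, i.e. 0.0082 M.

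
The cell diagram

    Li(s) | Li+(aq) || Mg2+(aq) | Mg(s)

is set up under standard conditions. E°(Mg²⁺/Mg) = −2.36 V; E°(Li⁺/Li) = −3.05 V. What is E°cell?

By convention the left-hand electrode in cell notation is the anode (oxidation) and the right-hand electrode is the cathode (reduction).
E°cell = E°(right) − E°(left) = −2.36 − (−3.05) = +0.69 V.

+0.69 V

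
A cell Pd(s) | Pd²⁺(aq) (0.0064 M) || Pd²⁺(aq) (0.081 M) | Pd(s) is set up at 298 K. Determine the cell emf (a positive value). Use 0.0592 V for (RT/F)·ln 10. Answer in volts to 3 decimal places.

For a concentration cell E°cell = 0, since both electrodes use the same couple.
The compartment with the higher Pd²⁺(aq) concentration (0.081 M) acts as the cathode; ions are reduced there and produced at the dilute (0.0064 M) anode.
With n = 2, Ecell = −(0.0592/2)·log([dilute]/[conc]) = −(0.0592/2)·log(0.0064/0.081) = +0.033 V.

0.033 V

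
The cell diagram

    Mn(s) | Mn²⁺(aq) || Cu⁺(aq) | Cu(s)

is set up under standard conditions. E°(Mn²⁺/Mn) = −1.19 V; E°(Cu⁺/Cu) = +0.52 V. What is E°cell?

+1.71 V

By convention the left-hand electrode in cell notation is the anode (oxidation) and the right-hand electrode is the cathode (reduction).
E°cell = E°(right) − E°(left) = +0.52 − (−1.19) = +1.71 V.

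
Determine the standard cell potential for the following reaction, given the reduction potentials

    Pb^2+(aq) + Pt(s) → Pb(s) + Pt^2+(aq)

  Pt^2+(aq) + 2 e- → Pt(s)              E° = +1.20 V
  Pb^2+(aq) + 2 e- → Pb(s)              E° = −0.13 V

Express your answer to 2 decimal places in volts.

−1.33 V

In the reaction as written, Pb^2+(aq) is reduced (cathode) and Pt^2+(aq) is produced by oxidation at the anode.
E°cell = E°(cathode) − E°(anode) = −0.13 − (+1.20) = −1.33 V.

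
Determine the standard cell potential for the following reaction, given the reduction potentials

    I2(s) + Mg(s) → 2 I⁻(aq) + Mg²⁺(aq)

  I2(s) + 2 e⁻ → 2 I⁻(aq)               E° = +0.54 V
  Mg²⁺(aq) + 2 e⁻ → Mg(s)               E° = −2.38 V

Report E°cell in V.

In the reaction as written, I2(s) is reduced (cathode) and Mg²⁺(aq) is produced by oxidation at the anode.
E°cell = E°(cathode) − E°(anode) = +0.54 − (−2.38) = +2.92 V.

+2.92 V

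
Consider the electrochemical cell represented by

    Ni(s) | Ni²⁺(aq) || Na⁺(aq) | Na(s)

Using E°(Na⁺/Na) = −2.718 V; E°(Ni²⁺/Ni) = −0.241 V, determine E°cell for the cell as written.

By convention the left-hand electrode in cell notation is the anode (oxidation) and the right-hand electrode is the cathode (reduction).
E°cell = E°(right) − E°(left) = −2.718 − (−0.241) = −2.477 V.
The negative sign shows that, as written, the cell would require an external voltage to drive the reaction.

−2.477 V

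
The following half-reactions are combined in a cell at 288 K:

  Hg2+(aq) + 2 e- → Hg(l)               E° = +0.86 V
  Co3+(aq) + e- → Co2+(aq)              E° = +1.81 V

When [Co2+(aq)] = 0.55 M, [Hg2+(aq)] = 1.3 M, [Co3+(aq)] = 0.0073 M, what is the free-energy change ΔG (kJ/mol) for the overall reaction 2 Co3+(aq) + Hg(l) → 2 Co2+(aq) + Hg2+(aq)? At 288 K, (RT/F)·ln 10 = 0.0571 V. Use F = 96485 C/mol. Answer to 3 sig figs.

With Co³⁺/Co²⁺ reduced at the cathode, E°cell = +1.81 − (+0.86) = +0.95 V and n = 2.
Here Q = ([Co2+(aq)]^2·[Hg2+(aq)]) / [Co3+(aq)]^2 = 7.38×10^3 (log Q = 3.868), giving E = +0.95 − (0.0571/2)·(3.868) = +0.8396 V.
Finally ΔG = −nFE = −(2)(96485 C/mol)(+0.8396 V) = −162 kJ/mol.

−162 kJ/mol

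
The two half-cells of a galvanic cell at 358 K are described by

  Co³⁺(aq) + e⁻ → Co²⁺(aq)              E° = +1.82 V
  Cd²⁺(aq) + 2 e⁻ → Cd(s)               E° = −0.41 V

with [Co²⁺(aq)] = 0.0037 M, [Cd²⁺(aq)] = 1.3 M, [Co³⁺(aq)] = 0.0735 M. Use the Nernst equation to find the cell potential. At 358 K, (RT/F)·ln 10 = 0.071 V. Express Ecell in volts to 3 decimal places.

The Co³⁺/Co²⁺ couple has the more positive E°, so it is the cathode; Cd²⁺/Cd is the anode.
The standard potential is +1.82 − (−0.41) = +2.23 V and the balanced reaction transfers n = 2 electrons.
The balanced reaction is 2 Co³⁺(aq) + Cd(s) → 2 Co²⁺(aq) + Cd²⁺(aq), so Q = ([Co²⁺(aq)]^2·[Cd²⁺(aq)]) / [Co³⁺(aq)]^2 = 0.00329 and log Q = −2.482.
By the Nernst equation, E = +2.23 − (0.071/2)·(−2.482) = +2.318 V.

+2.318 V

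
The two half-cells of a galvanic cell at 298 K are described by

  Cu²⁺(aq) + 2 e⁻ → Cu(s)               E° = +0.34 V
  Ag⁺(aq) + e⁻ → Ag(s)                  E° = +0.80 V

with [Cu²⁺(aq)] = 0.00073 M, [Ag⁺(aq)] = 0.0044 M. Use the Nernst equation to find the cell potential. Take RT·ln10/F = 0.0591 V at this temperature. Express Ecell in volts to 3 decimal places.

+0.413 V

Ag⁺/Ag is reduced (cathode, E° = +0.80 V) and Cu²⁺/Cu is oxidized (anode).
The standard potential is +0.80 − (+0.34) = +0.46 V and the balanced reaction transfers n = 2 electrons.
Balancing gives 2 Ag⁺(aq) + Cu(s) → 2 Ag(s) + Cu²⁺(aq); hence Q = [Cu²⁺(aq)] / [Ag⁺(aq)]^2 = 37.7 (log Q = 1.576).
By the Nernst equation, E = +0.46 − (0.0591/2)·(1.576) = +0.413 V.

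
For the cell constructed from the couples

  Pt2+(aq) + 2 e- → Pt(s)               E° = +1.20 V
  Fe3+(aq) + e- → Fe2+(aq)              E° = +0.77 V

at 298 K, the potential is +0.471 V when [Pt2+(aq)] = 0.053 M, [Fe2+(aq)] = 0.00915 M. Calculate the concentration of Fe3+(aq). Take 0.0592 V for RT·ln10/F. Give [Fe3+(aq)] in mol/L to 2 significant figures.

With Pt²⁺/Pt at the cathode and Fe³⁺/Fe²⁺ at the anode, E°cell = +1.20 − (+0.77) = +0.43 V (n = 2).
Since E = E° − (0.0592/n)·log Q, log Q = n(E° − E)/0.0592 = −1.385.
The balanced reaction is Pt2+(aq) + 2 Fe2+(aq) → Pt(s) + 2 Fe3+(aq), so Q = [Fe3+(aq)]^2 / ([Pt2+(aq)]·[Fe2+(aq)]^2).
Solving for the unknown gives log [Fe3+(aq)] = −3.369, so [Fe3+(aq)] ≈ 0.00043 M.

0.00043 M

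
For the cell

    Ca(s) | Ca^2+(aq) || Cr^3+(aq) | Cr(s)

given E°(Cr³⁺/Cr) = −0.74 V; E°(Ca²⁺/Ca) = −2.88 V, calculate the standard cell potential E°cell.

By convention the left-hand electrode in cell notation is the anode (oxidation) and the right-hand electrode is the cathode (reduction).
E°cell = E°(right) − E°(left) = −0.74 − (−2.88) = +2.14 V.

+2.14 V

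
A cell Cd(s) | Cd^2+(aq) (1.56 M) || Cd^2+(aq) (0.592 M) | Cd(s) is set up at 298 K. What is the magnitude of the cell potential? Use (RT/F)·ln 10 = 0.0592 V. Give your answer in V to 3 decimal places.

0.012 V

For a concentration cell E°cell = 0, since both electrodes use the same couple.
The compartment with the higher Cd^2+(aq) concentration (1.56 M) acts as the cathode; ions are reduced there and produced at the dilute (0.592 M) anode.
With n = 2, Ecell = −(0.0592/2)·log([dilute]/[conc]) = −(0.0592/2)·log(0.592/1.56) = +0.012 V.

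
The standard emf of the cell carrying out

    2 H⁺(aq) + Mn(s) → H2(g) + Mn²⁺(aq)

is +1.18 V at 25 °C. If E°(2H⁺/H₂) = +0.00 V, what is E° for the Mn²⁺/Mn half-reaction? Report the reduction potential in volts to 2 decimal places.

−1.18 V

In the reaction as written the 2H⁺/H₂ couple is reduced (cathode) and Mn²⁺/Mn is oxidized (anode), so E°cell = E°(2H⁺/H₂) − E°(Mn²⁺/Mn).
E°(Mn²⁺/Mn) = E°(cathode) − E°cell = +0.00 − (+1.18) = −1.18 V.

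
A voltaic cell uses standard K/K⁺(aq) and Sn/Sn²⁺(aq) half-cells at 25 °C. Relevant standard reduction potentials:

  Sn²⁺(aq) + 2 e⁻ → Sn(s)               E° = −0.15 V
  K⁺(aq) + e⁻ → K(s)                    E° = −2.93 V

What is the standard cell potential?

The Sn²⁺/Sn couple has the higher E°, so Sn ion is reduced (cathode) and K is oxidized (anode).
E°cell = E°(cathode) − E°(anode) = −0.15 − (−2.93) = +2.78 V.

+2.78 V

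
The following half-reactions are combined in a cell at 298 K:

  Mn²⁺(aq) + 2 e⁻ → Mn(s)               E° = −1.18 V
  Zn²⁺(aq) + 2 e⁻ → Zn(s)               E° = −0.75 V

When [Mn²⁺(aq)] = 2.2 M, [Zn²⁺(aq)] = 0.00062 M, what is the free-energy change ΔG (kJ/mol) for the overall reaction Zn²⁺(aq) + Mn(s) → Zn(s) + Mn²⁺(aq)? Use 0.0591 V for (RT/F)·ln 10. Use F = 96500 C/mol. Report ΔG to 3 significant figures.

−62.7 kJ/mol

The standard cell potential is −0.75 − (−1.18) = +0.43 V, with n = 2 electrons in the balanced equation.
Q = [Mn²⁺(aq)] / [Zn²⁺(aq)] = 3.55×10^3, so log Q = 3.550 and E = +0.43 − (0.0591/2)(3.550) = +0.3251 V.
ΔG = −nFE = −(2)(96500)(+0.3251) J/mol = −62.7 kJ/mol.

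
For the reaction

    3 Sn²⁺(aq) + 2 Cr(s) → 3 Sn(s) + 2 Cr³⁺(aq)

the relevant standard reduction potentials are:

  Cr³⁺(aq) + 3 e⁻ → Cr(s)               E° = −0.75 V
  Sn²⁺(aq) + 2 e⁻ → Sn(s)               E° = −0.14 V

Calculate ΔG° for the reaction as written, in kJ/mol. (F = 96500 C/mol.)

−353 kJ/mol

In the reaction as written Sn²⁺(aq) is reduced, so the Sn²⁺/Sn couple is the cathode and Cr³⁺/Cr is the anode.
E°cell = −0.14 − (−0.75) = +0.61 V; balancing electrons gives n = 6.
ΔG° = −nFE°cell = −(6)(96500)(+0.61) J/mol = −353 kJ/mol.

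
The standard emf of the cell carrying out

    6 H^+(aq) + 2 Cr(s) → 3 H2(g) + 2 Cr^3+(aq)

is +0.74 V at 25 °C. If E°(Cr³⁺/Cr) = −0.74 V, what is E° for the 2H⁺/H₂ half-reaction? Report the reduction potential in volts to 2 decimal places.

In the reaction as written the 2H⁺/H₂ couple is reduced (cathode) and Cr³⁺/Cr is oxidized (anode), so E°cell = E°(2H⁺/H₂) − E°(Cr³⁺/Cr).
E°(2H⁺/H₂) = E°cell + E°(anode) = +0.74 + (−0.74) = +0.00 V.

+0.00 V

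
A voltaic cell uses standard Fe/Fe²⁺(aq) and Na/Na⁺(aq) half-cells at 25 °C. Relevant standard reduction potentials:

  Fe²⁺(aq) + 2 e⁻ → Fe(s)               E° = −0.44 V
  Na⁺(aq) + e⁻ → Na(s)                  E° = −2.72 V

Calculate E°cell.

+2.28 V

The Fe²⁺/Fe couple has the higher E°, so Fe ion is reduced (cathode) and Na is oxidized (anode).
E°cell = E°(cathode) − E°(anode) = −0.44 − (−2.72) = +2.28 V.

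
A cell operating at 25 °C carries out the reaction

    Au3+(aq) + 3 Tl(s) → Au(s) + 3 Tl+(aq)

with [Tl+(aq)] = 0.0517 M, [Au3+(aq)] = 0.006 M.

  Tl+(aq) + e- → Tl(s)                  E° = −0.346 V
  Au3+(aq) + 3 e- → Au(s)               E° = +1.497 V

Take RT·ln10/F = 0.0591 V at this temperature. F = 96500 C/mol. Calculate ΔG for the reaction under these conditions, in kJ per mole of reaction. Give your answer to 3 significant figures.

−543 kJ/mol

The standard cell potential is +1.497 − (−0.346) = +1.843 V, with n = 3 electrons in the balanced equation.
Here Q = [Tl+(aq)]^3 / [Au3+(aq)] = 0.023 (log Q = −1.638), giving E = +1.843 − (0.0591/3)·(−1.638) = +1.8753 V.
Finally ΔG = −nFE = −(3)(96500 C/mol)(+1.8753 V) = −543 kJ/mol.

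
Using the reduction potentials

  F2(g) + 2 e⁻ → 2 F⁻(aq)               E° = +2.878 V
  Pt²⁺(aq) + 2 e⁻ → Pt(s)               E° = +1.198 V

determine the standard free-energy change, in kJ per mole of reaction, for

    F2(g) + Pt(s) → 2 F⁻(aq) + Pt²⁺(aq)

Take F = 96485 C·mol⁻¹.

−324 kJ/mol

In the reaction as written F2(g) is reduced, so the F₂/F⁻ couple is the cathode and Pt²⁺/Pt is the anode.
E°cell = +2.878 − (+1.198) = +1.680 V; balancing electrons gives n = 2.
ΔG° = −nFE°cell = −(2)(96485)(+1.680) J/mol = −324 kJ/mol.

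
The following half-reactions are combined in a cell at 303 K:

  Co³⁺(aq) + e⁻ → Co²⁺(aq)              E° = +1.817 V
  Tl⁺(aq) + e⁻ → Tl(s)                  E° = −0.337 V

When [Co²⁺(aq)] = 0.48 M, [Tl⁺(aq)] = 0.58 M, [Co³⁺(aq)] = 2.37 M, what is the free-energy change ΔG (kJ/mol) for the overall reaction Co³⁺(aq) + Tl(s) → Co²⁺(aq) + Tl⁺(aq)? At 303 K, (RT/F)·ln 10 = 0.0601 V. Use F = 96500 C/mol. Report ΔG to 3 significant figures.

−213 kJ/mol

The standard cell potential is +1.817 − (−0.337) = +2.154 V, with n = 1 electron in the balanced equation.
Q = ([Co²⁺(aq)]·[Tl⁺(aq)]) / [Co³⁺(aq)] = 0.117, so log Q = −0.930 and E = +2.154 − (0.0601/1)(−0.930) = +2.2099 V.
Then ΔG = −nFE = −1 × 96500 × +2.2099 J/mol = −213 kJ/mol.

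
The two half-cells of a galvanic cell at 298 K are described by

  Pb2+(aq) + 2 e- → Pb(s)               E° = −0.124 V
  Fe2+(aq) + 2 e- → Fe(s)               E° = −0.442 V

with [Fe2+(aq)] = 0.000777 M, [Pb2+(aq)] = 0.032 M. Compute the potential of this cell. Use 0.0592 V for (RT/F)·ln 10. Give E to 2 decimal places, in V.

+0.37 V

Pb²⁺/Pb is reduced (cathode, E° = −0.124 V) and Fe²⁺/Fe is oxidized (anode).
E°cell = E°cat − E°an = −0.124 − (−0.442) = +0.318 V; n = 2.
Balancing gives Pb2+(aq) + Fe(s) → Pb(s) + Fe2+(aq); hence Q = [Fe2+(aq)] / [Pb2+(aq)] = 0.0243 (log Q = −1.615).
Applying E = E° − (RT ln10/nF)·log Q gives +0.318 − (0.0592/2)(−1.615) = +0.37 V.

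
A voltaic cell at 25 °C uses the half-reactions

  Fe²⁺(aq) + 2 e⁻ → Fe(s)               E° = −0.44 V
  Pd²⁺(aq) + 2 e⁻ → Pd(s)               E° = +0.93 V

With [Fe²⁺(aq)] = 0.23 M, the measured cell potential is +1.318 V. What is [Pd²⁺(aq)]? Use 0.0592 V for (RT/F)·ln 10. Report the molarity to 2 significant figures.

0.0040 M

The Pd²⁺/Pd couple has the larger reduction potential, so it is the cathode: E°cell = +0.93 − (−0.44) = +1.37 V and n = 2.
Since E = E° − (0.0592/n)·log Q, log Q = n(E° − E)/0.0592 = 1.757.
For Pd²⁺(aq) + Fe(s) → Pd(s) + Fe²⁺(aq), the reaction quotient is Q = [Fe²⁺(aq)] / [Pd²⁺(aq)].
Substituting the known concentrations and solving, log [Pd²⁺(aq)] = −2.395 and [Pd²⁺(aq)] = 0.0040 M.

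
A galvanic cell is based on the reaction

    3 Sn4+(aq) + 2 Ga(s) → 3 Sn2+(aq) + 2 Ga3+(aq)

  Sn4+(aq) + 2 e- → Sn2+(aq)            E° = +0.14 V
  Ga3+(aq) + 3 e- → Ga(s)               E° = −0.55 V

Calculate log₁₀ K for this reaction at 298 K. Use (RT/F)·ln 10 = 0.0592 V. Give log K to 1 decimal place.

log K = 69.9

The Sn⁴⁺/Sn²⁺ couple is reduced (cathode); E°cell = +0.14 − (−0.55) = +0.69 V with n = 6.
At equilibrium E = 0, so log K = nE°cell / 0.0592 = (6)(+0.69) / 0.0592 = 69.9.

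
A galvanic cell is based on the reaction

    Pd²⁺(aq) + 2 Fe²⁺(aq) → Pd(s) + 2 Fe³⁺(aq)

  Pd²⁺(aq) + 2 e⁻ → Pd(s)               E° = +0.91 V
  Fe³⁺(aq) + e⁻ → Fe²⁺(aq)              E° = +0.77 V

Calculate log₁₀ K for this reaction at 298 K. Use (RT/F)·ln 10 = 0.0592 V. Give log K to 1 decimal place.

log K = 4.7

The Pd²⁺/Pd couple is reduced (cathode); E°cell = +0.91 − (+0.77) = +0.14 V with n = 2.
At equilibrium E = 0, so log K = nE°cell / 0.0592 = (2)(+0.14) / 0.0592 = 4.7.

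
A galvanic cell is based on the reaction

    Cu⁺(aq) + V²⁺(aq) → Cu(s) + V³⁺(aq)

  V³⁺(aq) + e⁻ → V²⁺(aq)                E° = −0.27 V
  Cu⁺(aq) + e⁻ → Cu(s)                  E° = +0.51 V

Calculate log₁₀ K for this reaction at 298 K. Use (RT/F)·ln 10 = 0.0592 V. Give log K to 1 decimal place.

The Cu⁺/Cu couple is reduced (cathode); E°cell = +0.51 − (−0.27) = +0.78 V with n = 1.
At equilibrium E = 0, so log K = nE°cell / 0.0592 = (1)(+0.78) / 0.0592 = 13.2.

log K = 13.2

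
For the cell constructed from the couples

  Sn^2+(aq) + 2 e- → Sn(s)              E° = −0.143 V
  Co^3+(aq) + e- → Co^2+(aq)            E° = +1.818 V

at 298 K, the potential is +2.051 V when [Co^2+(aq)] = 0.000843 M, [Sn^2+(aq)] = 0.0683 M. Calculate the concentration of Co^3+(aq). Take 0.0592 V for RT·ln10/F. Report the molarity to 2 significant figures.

Co³⁺/Co²⁺ is the cathode (higher E°); E°cell = +1.818 − (−0.143) = +1.961 V with n = 2.
Rearranging E = E° − (0.0592/n)·log Q gives log Q = 2(+1.961 − (+2.051))/0.0592 = −3.041.
For 2 Co^3+(aq) + Sn(s) → 2 Co^2+(aq) + Sn^2+(aq), the reaction quotient is Q = ([Co^2+(aq)]^2·[Sn^2+(aq)]) / [Co^3+(aq)]^2.
Substituting the known concentrations and solving, log [Co^3+(aq)] = −2.136 and [Co^3+(aq)] = 0.0073 M.

0.0073 M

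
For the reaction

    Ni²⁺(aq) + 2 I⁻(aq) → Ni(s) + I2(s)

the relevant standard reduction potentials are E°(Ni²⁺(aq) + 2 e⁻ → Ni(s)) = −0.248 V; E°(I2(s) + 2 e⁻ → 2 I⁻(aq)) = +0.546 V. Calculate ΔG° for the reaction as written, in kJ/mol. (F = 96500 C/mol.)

In the reaction as written Ni²⁺(aq) is reduced, so the Ni²⁺/Ni couple is the cathode and I₂/I⁻ is the anode.
E°cell = −0.248 − (+0.546) = −0.794 V; balancing electrons gives n = 2.
ΔG° = −nFE°cell = −(2)(96500)(−0.794) J/mol = +153 kJ/mol.

+153 kJ/mol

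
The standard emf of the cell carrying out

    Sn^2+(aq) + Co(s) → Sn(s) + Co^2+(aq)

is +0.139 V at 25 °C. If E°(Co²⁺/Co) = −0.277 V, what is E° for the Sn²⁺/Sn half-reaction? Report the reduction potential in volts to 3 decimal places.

In the reaction as written the Sn²⁺/Sn couple is reduced (cathode) and Co²⁺/Co is oxidized (anode), so E°cell = E°(Sn²⁺/Sn) − E°(Co²⁺/Co).
E°(Sn²⁺/Sn) = E°cell + E°(anode) = +0.139 + (−0.277) = −0.138 V.

−0.138 V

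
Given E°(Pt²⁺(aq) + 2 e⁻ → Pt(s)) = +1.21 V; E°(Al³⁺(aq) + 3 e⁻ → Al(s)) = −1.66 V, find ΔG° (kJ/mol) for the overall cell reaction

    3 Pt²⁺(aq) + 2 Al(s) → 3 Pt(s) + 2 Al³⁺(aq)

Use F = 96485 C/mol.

−1661 kJ/mol

In the reaction as written Pt²⁺(aq) is reduced, so the Pt²⁺/Pt couple is the cathode and Al³⁺/Al is the anode.
E°cell = +1.21 − (−1.66) = +2.87 V; balancing electrons gives n = 6.
ΔG° = −nFE°cell = −(6)(96485)(+2.87) J/mol = −1661 kJ/mol.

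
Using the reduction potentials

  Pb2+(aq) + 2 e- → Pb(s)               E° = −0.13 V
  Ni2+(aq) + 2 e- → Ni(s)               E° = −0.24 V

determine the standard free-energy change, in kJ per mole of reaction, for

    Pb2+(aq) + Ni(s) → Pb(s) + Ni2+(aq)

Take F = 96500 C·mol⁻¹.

−21.2 kJ/mol

In the reaction as written Pb2+(aq) is reduced, so the Pb²⁺/Pb couple is the cathode and Ni²⁺/Ni is the anode.
E°cell = −0.13 − (−0.24) = +0.11 V; balancing electrons gives n = 2.
ΔG° = −nFE°cell = −(2)(96500)(+0.11) J/mol = −21.2 kJ/mol.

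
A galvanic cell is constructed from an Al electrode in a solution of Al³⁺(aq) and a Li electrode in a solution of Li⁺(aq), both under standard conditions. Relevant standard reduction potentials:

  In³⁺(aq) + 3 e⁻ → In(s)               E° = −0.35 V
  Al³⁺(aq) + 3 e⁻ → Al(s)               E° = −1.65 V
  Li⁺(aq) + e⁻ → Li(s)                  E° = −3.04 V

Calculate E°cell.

Of the two couples in this cell, the one with the more positive reduction potential is reduced at the cathode: here that is Al³⁺/Al (−1.65 V); Li⁺/Li (−3.04 V) is the anode.
E°cell = E°(cathode) − E°(anode) = −1.65 − (−3.04) = +1.39 V.

+1.39 V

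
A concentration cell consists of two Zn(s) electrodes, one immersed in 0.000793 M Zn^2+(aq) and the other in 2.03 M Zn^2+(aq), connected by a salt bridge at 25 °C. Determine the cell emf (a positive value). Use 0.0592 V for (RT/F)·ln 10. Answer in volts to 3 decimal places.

0.101 V

For a concentration cell E°cell = 0, since both electrodes use the same couple.
The compartment with the higher Zn^2+(aq) concentration (2.03 M) acts as the cathode; ions are reduced there and produced at the dilute (0.000793 M) anode.
With n = 2, Ecell = −(0.0592/2)·log([dilute]/[conc]) = −(0.0592/2)·log(0.000793/2.03) = +0.101 V.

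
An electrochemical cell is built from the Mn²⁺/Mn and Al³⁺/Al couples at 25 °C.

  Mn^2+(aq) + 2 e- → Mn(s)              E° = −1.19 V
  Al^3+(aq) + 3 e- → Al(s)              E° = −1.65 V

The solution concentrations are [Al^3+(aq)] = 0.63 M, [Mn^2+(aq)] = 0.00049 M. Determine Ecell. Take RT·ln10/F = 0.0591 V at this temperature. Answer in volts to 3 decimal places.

Since E°(Mn²⁺/Mn) > E°(Al³⁺/Al), Mn²⁺/Mn serves as the cathode.
E°cell = −1.19 − (−1.65) = +0.46 V, with n = 6 electrons transferred.
The balanced reaction is 3 Mn^2+(aq) + 2 Al(s) → 3 Mn(s) + 2 Al^3+(aq), so Q = [Al^3+(aq)]^2 / [Mn^2+(aq)]^3 = 3.37×10^9 and log Q = 9.528.
By the Nernst equation, E = +0.46 − (0.0591/6)·(9.528) = +0.366 V.

+0.366 V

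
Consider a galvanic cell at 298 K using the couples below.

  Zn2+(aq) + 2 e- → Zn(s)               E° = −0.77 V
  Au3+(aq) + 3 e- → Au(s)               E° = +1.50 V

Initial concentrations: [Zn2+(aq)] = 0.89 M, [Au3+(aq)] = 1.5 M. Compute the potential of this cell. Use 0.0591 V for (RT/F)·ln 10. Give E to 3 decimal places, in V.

+2.275 V

The Au³⁺/Au couple has the more positive E°, so it is the cathode; Zn²⁺/Zn is the anode.
E°cell = E°cat − E°an = +1.50 − (−0.77) = +2.27 V; n = 6.
The balanced reaction is 2 Au3+(aq) + 3 Zn(s) → 2 Au(s) + 3 Zn2+(aq), so Q = [Zn2+(aq)]^3 / [Au3+(aq)]^2 = 0.313 and log Q = −0.504.
E = E° − (0.0591/n)·log Q = +2.27 − (0.0591/6)(−0.504) = +2.275 V.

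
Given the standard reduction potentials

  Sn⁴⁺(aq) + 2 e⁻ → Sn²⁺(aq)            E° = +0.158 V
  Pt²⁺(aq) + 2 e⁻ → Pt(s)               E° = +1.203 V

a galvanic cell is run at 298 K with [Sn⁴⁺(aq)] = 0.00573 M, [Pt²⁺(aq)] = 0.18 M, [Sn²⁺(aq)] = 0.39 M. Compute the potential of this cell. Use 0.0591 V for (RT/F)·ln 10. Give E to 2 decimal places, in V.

+1.08 V

Pt²⁺/Pt is reduced (cathode, E° = +1.203 V) and Sn⁴⁺/Sn²⁺ is oxidized (anode).
E°cell = E°cat − E°an = +1.203 − (+0.158) = +1.045 V; n = 2.
For the overall reaction Pt²⁺(aq) + Sn²⁺(aq) → Pt(s) + Sn⁴⁺(aq), Q = [Sn⁴⁺(aq)] / ([Pt²⁺(aq)]·[Sn²⁺(aq)]) = 0.0816, giving log Q = −1.088.
Applying E = E° − (RT ln10/nF)·log Q gives +1.045 − (0.0591/2)(−1.088) = +1.08 V.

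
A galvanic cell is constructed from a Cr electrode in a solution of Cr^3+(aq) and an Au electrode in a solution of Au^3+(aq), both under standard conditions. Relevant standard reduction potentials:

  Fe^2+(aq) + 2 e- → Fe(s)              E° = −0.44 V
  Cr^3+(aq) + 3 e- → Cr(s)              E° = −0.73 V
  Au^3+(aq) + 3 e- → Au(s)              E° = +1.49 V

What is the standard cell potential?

+2.22 V

Of the two couples in this cell, the one with the more positive reduction potential is reduced at the cathode: here that is Au³⁺/Au (+1.49 V); Cr³⁺/Cr (−0.73 V) is the anode.
E°cell = E°(cathode) − E°(anode) = +1.49 − (−0.73) = +2.22 V.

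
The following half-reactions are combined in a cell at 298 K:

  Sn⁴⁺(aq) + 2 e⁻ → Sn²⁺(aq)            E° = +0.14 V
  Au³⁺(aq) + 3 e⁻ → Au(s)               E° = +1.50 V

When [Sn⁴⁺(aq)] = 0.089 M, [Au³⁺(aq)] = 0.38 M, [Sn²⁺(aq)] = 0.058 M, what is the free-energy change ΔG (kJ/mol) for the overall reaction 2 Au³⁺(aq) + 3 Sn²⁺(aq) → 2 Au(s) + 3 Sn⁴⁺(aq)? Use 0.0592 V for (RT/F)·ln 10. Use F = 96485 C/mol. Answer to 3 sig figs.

E°cell = +1.50 − (+0.14) = +1.36 V; the balanced reaction transfers n = 6 electrons.
The reaction quotient is [Sn⁴⁺(aq)]^3 / ([Au³⁺(aq)]^2·[Sn²⁺(aq)]^3) = 25; by Nernst, E = +1.36 − (0.0592/6)(1.398) = +1.3462 V.
Then ΔG = −nFE = −6 × 96485 × +1.3462 J/mol = −779 kJ/mol.

−779 kJ/mol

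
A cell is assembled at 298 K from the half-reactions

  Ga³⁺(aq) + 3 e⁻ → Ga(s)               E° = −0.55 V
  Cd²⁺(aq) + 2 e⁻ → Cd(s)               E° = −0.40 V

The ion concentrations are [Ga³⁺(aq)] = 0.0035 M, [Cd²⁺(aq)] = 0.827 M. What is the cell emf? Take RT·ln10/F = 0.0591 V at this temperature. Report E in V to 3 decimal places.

+0.196 V

The Cd²⁺/Cd couple has the more positive E°, so it is the cathode; Ga³⁺/Ga is the anode.
The standard potential is −0.40 − (−0.55) = +0.15 V and the balanced reaction transfers n = 6 electrons.
The balanced reaction is 3 Cd²⁺(aq) + 2 Ga(s) → 3 Cd(s) + 2 Ga³⁺(aq), so Q = [Ga³⁺(aq)]^2 / [Cd²⁺(aq)]^3 = 2.17×10^−5 and log Q = −4.664.
E = E° − (0.0591/n)·log Q = +0.15 − (0.0591/6)(−4.664) = +0.196 V.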